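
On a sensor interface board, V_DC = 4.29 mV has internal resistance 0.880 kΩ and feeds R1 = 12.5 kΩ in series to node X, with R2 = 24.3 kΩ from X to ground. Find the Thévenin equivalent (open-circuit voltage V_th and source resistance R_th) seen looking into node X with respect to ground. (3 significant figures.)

R1' = 0.880 + 12.5 = 13.38 kΩ (source resistance + R1).
With X open, the divider is unloaded: V_th = 4.29 × 24.3/37.68 = 2.767 mV.
With V_DC suppressed (replaced by a short), R_th = R1' ‖ R2 = (13.38 × 24.3)/(13.38 + 24.3) = 8.629 kΩ.

V_th ≈ 2.77 mV, R_th ≈ 8.63 kΩ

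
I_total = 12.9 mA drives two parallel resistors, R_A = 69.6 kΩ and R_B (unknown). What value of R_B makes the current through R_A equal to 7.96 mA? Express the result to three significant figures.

In a two-way split, I_A/I_total = R_B/(R_A + R_B).
With f = 0.6171, R_B = R_A · f/(1−f) = 69.6 × 1.611 = 112.1 kΩ.

R_B ≈ 112 kΩ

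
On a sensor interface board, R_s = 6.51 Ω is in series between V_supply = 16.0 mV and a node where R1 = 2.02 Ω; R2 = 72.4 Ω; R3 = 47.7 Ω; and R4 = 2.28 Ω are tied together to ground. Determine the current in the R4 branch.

I ≈ 0.961 mA

Equivalent of the parallel group: R_p = 1.033 Ω.
V_A = 16.0 × 1.033/7.543 = 2.190 mV.
I(R4) = V_A / R4 = 2.190/2.28 = 0.9607 mA.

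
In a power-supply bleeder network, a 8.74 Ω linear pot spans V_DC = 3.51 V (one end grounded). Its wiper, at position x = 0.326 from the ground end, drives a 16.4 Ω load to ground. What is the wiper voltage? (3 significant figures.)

Split the track: R_lower = x·R_p = 2.849 Ω, R_upper = (1−x)·R_p = 5.891 Ω.
R_L loads the lower segment: effective lower R = 2.428 Ω.
Then V_out = V_DC · 2.428/(5.891 + 2.428) = 1.024 V.
(Unloaded: V_out = x·V_DC = 1.14 V.)

V_out ≈ 1.02 V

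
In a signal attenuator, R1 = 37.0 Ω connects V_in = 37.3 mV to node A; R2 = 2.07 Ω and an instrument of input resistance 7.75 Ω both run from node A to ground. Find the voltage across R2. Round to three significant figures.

V_out ≈ 1.58 mV

First combine the lower leg with the load: R2 ‖ R_L = 1.634 Ω.
Voltage divider with the loaded lower leg: V_out = 37.3 × 1.634/(37.0 + 1.634) = 37.3 × 0.04229 = 1.577 mV.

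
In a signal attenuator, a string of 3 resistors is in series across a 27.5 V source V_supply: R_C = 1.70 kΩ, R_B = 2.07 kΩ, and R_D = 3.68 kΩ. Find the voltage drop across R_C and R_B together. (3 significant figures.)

ΣR = 1.70 + 2.07 + 3.68 = 7.450 kΩ.
R_{R_C..R_B} = 1.70 + 2.07 = 3.770 kΩ.
Voltage divider: V = V_supply · (3.770 / 7.450) = 27.5 × 0.5060 = 13.92 V.

V ≈ 13.9 V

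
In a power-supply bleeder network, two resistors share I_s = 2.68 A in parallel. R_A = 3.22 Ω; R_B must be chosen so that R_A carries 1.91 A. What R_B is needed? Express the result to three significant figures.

The fraction through R_A equals R_B/(R_A+R_B).
With f = 0.7127, R_B = R_A · f/(1−f) = 3.22 × 2.481 = 7.987 Ω.

R_B ≈ 7.99 Ω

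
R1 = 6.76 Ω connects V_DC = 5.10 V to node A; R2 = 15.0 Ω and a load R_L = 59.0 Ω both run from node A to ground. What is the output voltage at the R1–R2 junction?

First combine the lower leg with the load: R2 ‖ R_L = 11.96 Ω.
Now apply the divider: V_out = 5.10 × 0.6389 = 3.258 V.
(Unloaded it would be 3.52 V; the load pulls it down.)

V_out ≈ 3.26 V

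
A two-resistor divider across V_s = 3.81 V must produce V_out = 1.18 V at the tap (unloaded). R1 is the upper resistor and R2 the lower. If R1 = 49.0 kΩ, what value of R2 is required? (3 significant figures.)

The divider ratio is R2/(R1+R2) = 1.18/3.81 = 0.3097.
Rearranging, R2 = R1·k/(1−k) = 49.0 × 0.4487 = 21.98 kΩ.

R2 ≈ 22.0 kΩ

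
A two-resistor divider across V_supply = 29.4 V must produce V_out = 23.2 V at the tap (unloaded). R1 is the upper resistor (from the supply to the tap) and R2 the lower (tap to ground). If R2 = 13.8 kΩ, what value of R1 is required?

V_out/V_supply = R2/(R1+R2) = 0.7891.
R1 = R2·(1/k − 1) = 13.8 × 0.2672 = 3.688 kΩ.

R1 ≈ 3.69 kΩ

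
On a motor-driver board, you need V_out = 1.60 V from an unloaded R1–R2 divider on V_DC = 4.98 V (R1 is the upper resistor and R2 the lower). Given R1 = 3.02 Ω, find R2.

V_out/V_DC = R2/(R1+R2) = 0.3213.
So R2 = R1 · V_out/(V_DC − V_out) = 3.02 × 1.60/(4.98 − 1.60) = 3.02 × 0.4734 = 1.430 Ω.

R2 ≈ 1.43 Ω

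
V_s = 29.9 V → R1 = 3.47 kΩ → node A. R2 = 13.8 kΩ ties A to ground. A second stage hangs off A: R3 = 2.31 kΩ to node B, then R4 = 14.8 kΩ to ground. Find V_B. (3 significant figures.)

Looking into the second stage from A: R3 + R4 = 17.11 kΩ appears in parallel with R2.
Effective lower resistance at A: R2 ‖ 17.11 = 7.639 kΩ.
First divider: V_A = V_s · 7.639/(3.47 + 7.639) = 20.56 V.
V_B = V_A × 0.8650 = 17.78 V.

V_B ≈ 17.8 V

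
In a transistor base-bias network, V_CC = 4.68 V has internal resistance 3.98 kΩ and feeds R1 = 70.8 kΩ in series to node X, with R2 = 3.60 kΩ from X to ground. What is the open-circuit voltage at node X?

V_th ≈ 0.215 V

R1' = 3.98 + 70.8 = 74.78 kΩ (source resistance + R1).
V_th is the unloaded tap voltage: V_CC · R2/(R1'+R2) = 4.68 × 0.04593 = 0.2150 V.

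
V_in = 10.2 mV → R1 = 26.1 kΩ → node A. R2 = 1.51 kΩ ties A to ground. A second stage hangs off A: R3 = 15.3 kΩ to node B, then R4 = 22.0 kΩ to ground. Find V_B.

Node A sees R2 in parallel with the series input of stage 2, R3 + R4 = 37.30 kΩ.
Effective lower resistance at A: R2 ‖ 37.30 = 1.451 kΩ.
V_A = 10.2 × 1.451/(26.1 + 1.451) = 0.5373 mV.
Then the unloaded second divider: V_B = V_A × R4/(R3+R4) = 0.5373 × 0.5898 = 0.3169 mV.

V_B ≈ 0.317 mV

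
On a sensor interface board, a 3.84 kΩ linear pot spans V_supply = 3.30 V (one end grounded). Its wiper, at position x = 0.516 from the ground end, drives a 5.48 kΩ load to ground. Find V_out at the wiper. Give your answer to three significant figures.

Lower segment x·R_p = 1.981 kΩ; upper segment (1−x)·R_p = 1.859 kΩ.
R_L loads the lower segment: effective lower R = 1.455 kΩ.
Loaded-divider output: V_out = 3.30 × 0.4391 = 1.449 V.
(Unloaded: V_out = x·V_supply = 1.70 V.)

V_out ≈ 1.45 V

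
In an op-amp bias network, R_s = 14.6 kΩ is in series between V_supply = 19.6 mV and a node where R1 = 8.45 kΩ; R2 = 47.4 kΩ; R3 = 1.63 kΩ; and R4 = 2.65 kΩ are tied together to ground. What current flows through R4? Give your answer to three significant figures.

I ≈ 0.423 µA

Combine the parallel branches: R_p = (1/8.45 + 1/47.4 + 1/1.63 + 1/2.65)⁻¹ = 0.8847 kΩ.
V_A = 19.6 × 0.8847/15.48 = 1.120 mV.
Branch current I = V_A/R4 = 1.120/2.65 = 0.4226 µA.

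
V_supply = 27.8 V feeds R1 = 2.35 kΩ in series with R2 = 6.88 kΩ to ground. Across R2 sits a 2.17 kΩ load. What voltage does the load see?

V_out ≈ 11.5 V

The load sits in parallel with R2, giving an effective lower resistance R2' = R2·R_L/(R2+R_L) = 1.650 kΩ.
Voltage divider with the loaded lower leg: V_out = 27.8 × 1.650/(2.35 + 1.650) = 27.8 × 0.4125 = 11.47 V.
(Unloaded it would be 20.7 V; the load pulls it down.)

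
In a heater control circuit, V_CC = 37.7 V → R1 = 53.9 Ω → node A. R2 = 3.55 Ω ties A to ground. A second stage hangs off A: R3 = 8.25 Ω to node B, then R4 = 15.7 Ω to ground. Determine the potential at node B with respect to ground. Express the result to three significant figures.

The second stage (R3 + R4 = 23.95 Ω) loads node A in parallel with R2.
R2 ‖ (R3+R4) = 3.092 Ω.
So V_A = 37.7 × 0.05425 = 2.045 V.
V_B = V_A × 0.6555 = 1.341 V.

V_B ≈ 1.34 V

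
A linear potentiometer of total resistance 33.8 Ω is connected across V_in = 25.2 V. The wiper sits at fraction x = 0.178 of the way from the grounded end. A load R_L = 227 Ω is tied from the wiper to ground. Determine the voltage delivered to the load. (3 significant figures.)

V_out ≈ 4.39 V

Split the track: R_lower = x·R_p = 6.016 Ω, R_upper = (1−x)·R_p = 27.78 Ω.
R_L loads the lower segment: effective lower R = 5.861 Ω.
V_out = 25.2 × 5.861/(27.78 + 5.861) = 4.390 V.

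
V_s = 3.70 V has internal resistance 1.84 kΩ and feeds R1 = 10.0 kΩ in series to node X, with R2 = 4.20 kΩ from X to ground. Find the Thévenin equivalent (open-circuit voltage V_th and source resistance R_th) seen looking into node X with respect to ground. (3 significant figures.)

V_th ≈ 0.969 V, R_th ≈ 3.10 kΩ

R1' = 1.84 + 10.0 = 11.84 kΩ (source resistance + R1).
V_th is the unloaded tap voltage: V_s · R2/(R1'+R2) = 3.70 × 0.2618 = 0.9688 V.
With V_s suppressed (replaced by a short), R_th = R1' ‖ R2 = (11.84 × 4.20)/(11.84 + 4.20) = 3.100 kΩ.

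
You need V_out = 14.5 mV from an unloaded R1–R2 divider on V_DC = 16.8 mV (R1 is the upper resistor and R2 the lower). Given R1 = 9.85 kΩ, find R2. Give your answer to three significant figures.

The divider ratio is R2/(R1+R2) = 14.5/16.8 = 0.8631.
R2 = R1 · 0.8631/(1 − 0.8631) = 62.10 kΩ.

R2 ≈ 62.1 kΩ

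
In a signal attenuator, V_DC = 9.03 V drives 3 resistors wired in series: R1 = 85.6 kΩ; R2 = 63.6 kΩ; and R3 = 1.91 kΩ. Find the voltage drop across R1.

V ≈ 5.12 V

Total series resistance ΣR = 85.6 + 63.6 + 1.91 = 151.1 kΩ.
By the voltage-divider rule, V = 9.03 × 85.60/151.1 = 5.115 V.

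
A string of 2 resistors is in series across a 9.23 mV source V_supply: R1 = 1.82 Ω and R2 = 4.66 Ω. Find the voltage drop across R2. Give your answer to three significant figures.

V ≈ 6.64 mV

Series total: ΣR = 1.82 + 4.66 = 6.480 Ω.
Voltage divider: V = V_supply · (4.660 / 6.480) = 9.23 × 0.7191 = 6.638 mV.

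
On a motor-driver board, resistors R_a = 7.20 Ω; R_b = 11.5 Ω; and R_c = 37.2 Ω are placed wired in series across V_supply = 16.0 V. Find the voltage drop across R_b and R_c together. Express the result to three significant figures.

V ≈ 13.9 V

ΣR = 7.20 + 11.5 + 37.2 = 55.90 Ω.
R_{R_b..R_c} = 11.5 + 37.2 = 48.70 Ω.
By the voltage-divider rule, V = 16.0 × 48.70/55.90 = 13.94 V.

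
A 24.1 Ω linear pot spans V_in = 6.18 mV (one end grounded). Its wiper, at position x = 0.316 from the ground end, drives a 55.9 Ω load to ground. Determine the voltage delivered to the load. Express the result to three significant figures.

Lower segment x·R_p = 7.616 Ω; upper segment (1−x)·R_p = 16.48 Ω.
Lower segment in parallel with the load: 7.616 ‖ 55.9 = 6.702 Ω.
Then V_out = V_in · 6.702/(16.48 + 6.702) = 1.786 mV.

V_out ≈ 1.79 mV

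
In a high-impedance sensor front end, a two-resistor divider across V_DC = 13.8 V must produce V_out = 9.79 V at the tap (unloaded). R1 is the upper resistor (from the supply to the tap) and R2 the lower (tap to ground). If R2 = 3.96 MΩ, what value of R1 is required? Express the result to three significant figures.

R1 ≈ 1.62 MΩ

The divider ratio is R2/(R1+R2) = 9.79/13.8 = 0.7094.
R1 = R2·(1/k − 1) = 3.96 × 0.4096 = 1.622 MΩ.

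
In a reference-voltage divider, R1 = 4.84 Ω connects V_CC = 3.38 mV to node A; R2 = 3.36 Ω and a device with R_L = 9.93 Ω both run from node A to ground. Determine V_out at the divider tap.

V_out ≈ 1.15 mV

The load sits in parallel with R2, giving an effective lower resistance R2' = R2·R_L/(R2+R_L) = 2.511 Ω.
Now apply the divider: V_out = 3.38 × 0.3415 = 1.154 mV.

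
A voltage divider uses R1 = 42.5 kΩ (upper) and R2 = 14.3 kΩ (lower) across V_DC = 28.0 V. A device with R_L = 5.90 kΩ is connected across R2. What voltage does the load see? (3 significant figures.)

V_out ≈ 2.51 V

First combine the lower leg with the load: R2 ‖ R_L = 4.177 kΩ.
Now apply the divider: V_out = 28.0 × 0.08948 = 2.505 V.
(Unloaded it would be 7.05 V; the load pulls it down.)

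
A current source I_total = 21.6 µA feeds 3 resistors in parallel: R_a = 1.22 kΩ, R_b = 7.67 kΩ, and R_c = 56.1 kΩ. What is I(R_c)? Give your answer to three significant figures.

Total conductance ΣG = 1/1.22 + 1/7.67 + 1/56.1 = 0.9679 (units of 1/kΩ).
R_c takes the fraction G_k/ΣG = 0.01783/0.9679 = 0.01842, so I = 21.6 × 0.01842 = 0.3978 µA.

I ≈ 0.398 µA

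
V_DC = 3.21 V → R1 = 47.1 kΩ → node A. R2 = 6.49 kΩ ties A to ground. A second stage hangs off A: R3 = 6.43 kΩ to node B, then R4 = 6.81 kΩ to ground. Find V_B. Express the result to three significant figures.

V_B ≈ 0.140 V

The second stage (R3 + R4 = 13.24 kΩ) loads node A in parallel with R2.
Effective lower resistance at A: R2 ‖ 13.24 = 4.355 kΩ.
So V_A = 3.21 × 0.08464 = 0.2717 V.
Then the unloaded second divider: V_B = V_A × R4/(R3+R4) = 0.2717 × 0.5144 = 0.1397 V.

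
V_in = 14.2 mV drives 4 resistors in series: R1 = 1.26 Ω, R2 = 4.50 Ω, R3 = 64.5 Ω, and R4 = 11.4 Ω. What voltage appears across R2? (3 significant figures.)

Total series resistance ΣR = 1.26 + 4.50 + 64.5 + 11.4 = 81.66 Ω.
V = V_in · R/ΣR = 14.2 × 0.05511 = 0.7825 mV.

V ≈ 0.783 mV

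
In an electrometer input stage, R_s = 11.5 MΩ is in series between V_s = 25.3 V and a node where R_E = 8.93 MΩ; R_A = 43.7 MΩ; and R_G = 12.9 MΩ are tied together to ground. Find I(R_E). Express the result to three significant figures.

Combine the parallel branches: R_p = (1/8.93 + 1/43.7 + 1/12.9)⁻¹ = 4.708 MΩ.
V_A by voltage divider: V_A = 25.3 × 4.708/(11.5 + 4.708) = 7.349 V.
Branch current I = V_A/R_E = 7.349/8.93 = 0.8230 µA.
(Equivalently: I_total = 1.561 µA, then current-divider fraction G_k/ΣG = 0.5273.)

I ≈ 0.823 µA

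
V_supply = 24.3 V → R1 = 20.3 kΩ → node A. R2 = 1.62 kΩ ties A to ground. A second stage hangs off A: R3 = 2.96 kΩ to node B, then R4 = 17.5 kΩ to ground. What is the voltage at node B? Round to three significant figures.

Looking into the second stage from A: R3 + R4 = 20.46 kΩ appears in parallel with R2.
R2 ‖ (R3+R4) = 1.501 kΩ.
First divider: V_A = V_supply · 1.501/(20.3 + 1.501) = 1.673 V.
V_B = V_A × 0.8553 = 1.431 V.

V_B ≈ 1.43 V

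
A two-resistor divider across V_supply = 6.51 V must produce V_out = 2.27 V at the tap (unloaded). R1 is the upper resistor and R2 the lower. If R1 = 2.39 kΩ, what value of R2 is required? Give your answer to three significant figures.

R2 ≈ 1.28 kΩ

The divider ratio is R2/(R1+R2) = 2.27/6.51 = 0.3487.
Rearranging, R2 = R1·k/(1−k) = 2.39 × 0.5354 = 1.280 kΩ.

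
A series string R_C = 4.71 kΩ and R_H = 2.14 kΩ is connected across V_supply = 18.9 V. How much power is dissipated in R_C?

P ≈ 35.9 mW

Series current I = V_supply/ΣR = 18.9/6.850 = 2.759 mA.
P(R_C) = I²·R_C = (2.759)² × 4.71 = 35.86 mW.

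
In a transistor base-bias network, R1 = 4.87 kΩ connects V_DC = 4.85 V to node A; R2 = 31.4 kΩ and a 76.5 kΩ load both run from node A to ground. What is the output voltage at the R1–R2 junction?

First combine the lower leg with the load: R2 ‖ R_L = 22.26 kΩ.
Now apply the divider: V_out = 4.85 × 0.8205 = 3.979 V.

V_out ≈ 3.98 V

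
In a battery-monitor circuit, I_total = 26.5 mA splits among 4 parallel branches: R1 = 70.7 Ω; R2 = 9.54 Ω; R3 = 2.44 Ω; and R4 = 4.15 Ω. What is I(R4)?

I ≈ 8.30 mA

ΣG = 1/70.7 + 1/9.54 + 1/2.44 + 1/4.15 = 0.7698.
By the current-divider rule, I = I_total · G_k/ΣG = 26.5 × 0.3130 = 8.295 mA.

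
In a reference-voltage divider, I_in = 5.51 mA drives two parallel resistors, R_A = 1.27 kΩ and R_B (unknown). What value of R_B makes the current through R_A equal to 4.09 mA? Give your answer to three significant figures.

R_B ≈ 3.66 kΩ

In a two-way split, I_A/I_in = R_B/(R_A + R_B).
4.09/5.51 = R_B/(R_A + R_B) → R_B = R_A · (0.7423)/(1 − 0.7423) = 1.27 × 2.880 = 3.658 kΩ.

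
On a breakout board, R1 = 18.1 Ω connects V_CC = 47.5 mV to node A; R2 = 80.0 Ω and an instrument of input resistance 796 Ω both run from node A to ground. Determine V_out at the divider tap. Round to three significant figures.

V_out ≈ 38.0 mV

First combine the lower leg with the load: R2 ‖ R_L = 72.69 Ω.
Then V_out = V_CC · R2'/(R1 + R2') = 47.5 × 72.69/90.79 = 38.03 mV.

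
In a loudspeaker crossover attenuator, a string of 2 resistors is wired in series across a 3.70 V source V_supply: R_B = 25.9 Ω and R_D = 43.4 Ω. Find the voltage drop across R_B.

V ≈ 1.38 V

Series total: ΣR = 25.9 + 43.4 = 69.30 Ω.
Voltage divider: V = V_supply · (25.90 / 69.30) = 3.70 × 0.3737 = 1.383 V.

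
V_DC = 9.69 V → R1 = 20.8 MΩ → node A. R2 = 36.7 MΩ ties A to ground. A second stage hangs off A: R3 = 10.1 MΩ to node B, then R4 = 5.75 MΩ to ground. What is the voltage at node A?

Node A sees R2 in parallel with the series input of stage 2, R3 + R4 = 15.85 MΩ.
R2 ‖ (R3+R4) = 11.07 MΩ.
First divider: V_A = V_DC · 11.07/(20.8 + 11.07) = 3.366 V.

V_A ≈ 3.37 V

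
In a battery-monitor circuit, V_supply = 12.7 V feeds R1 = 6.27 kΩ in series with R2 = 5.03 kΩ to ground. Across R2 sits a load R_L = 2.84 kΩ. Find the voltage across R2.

First combine the lower leg with the load: R2 ‖ R_L = 1.815 kΩ.
Now apply the divider: V_out = 12.7 × 0.2245 = 2.851 V.

V_out ≈ 2.85 V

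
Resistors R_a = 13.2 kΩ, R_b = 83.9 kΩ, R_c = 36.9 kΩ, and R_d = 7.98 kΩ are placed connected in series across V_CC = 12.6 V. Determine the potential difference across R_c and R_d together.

Total series resistance ΣR = 13.2 + 83.9 + 36.9 + 7.98 = 142.0 kΩ.
R_{R_c..R_d} = 36.9 + 7.98 = 44.88 kΩ.
By the voltage-divider rule, V = 12.6 × 44.88/142.0 = 3.983 V.

V ≈ 3.98 V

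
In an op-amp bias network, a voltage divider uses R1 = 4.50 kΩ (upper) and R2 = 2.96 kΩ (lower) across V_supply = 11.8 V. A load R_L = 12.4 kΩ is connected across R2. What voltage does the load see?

V_out ≈ 4.09 V

R2 ‖ R_L = (2.96 × 12.4)/(2.96 + 12.4) = 2.390 kΩ.
Now apply the divider: V_out = 11.8 × 0.3468 = 4.093 V.
(Unloaded it would be 4.68 V; the load pulls it down.)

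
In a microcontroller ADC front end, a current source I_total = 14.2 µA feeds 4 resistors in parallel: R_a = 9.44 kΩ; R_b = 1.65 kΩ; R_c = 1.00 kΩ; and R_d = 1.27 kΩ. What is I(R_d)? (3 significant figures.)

Total conductance ΣG = 1/9.44 + 1/1.65 + 1/1.00 + 1/1.27 = 2.499 (units of 1/kΩ).
Current divider: I(R_d) = I_total · G_k/ΣG = 14.2 × (0.7874/2.499) = 14.2 × 0.3150 = 4.474 µA.

I ≈ 4.47 µA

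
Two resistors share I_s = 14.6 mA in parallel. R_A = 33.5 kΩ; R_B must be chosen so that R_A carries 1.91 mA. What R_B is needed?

R_B ≈ 5.04 kΩ

Two-branch current divider: I_A = I_s · R_B/(R_A + R_B).
With f = 0.1308, R_B = R_A · f/(1−f) = 33.5 × 0.1505 = 5.042 kΩ.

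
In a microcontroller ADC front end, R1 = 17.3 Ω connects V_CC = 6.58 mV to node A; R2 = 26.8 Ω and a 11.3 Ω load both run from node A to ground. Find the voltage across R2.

V_out ≈ 2.07 mV

R2 ‖ R_L = (26.8 × 11.3)/(26.8 + 11.3) = 7.949 Ω.
Now apply the divider: V_out = 6.58 × 0.3148 = 2.071 mV.
(Unloaded it would be 4.00 mV; the load pulls it down.)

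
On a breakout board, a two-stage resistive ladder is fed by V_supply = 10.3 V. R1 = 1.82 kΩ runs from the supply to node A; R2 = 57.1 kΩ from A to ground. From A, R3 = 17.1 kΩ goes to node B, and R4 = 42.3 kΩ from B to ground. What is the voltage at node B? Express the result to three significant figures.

Node A sees R2 in parallel with the series input of stage 2, R3 + R4 = 59.40 kΩ.
R2 ‖ (R3+R4) = 29.11 kΩ.
V_A = 10.3 × 29.11/(1.82 + 29.11) = 9.694 V.
Then the unloaded second divider: V_B = V_A × R4/(R3+R4) = 9.694 × 0.7121 = 6.903 V.

V_B ≈ 6.90 V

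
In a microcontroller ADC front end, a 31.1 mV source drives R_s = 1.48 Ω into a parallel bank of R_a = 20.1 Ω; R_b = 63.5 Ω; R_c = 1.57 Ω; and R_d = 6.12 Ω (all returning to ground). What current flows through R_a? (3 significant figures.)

Combine the parallel branches: R_p = (1/20.1 + 1/63.5 + 1/1.57 + 1/6.12)⁻¹ = 1.155 Ω.
Node voltage V_A = V_DC · R_p/(R_s + R_p) = 31.1 × 0.4383 = 13.63 mV.
Branch current I = V_A/R_a = 13.63/20.1 = 0.6782 mA.
(Check via current divider: I_total = 11.80 mA; share G_k/ΣG = 0.05746 → same result.)

I ≈ 0.678 mA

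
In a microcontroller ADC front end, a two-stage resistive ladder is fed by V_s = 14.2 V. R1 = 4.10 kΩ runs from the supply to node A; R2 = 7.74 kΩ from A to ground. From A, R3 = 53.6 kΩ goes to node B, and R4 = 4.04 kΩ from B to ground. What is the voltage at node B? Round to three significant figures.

Node A sees R2 in parallel with the series input of stage 2, R3 + R4 = 57.64 kΩ.
Effective lower resistance at A: R2 ‖ 57.64 = 6.824 kΩ.
So V_A = 14.2 × 0.6247 = 8.870 V.
Then the unloaded second divider: V_B = V_A × R4/(R3+R4) = 8.870 × 0.07009 = 0.6217 V.

V_B ≈ 0.622 V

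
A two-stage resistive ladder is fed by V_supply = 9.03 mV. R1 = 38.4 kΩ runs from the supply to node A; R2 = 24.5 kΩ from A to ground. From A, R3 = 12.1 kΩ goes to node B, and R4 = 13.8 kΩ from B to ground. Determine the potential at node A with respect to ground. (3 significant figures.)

V_A ≈ 2.23 mV

Looking into the second stage from A: R3 + R4 = 25.90 kΩ appears in parallel with R2.
R2 ‖ (R3+R4) = 12.59 kΩ.
V_A = 9.03 × 12.59/(38.4 + 12.59) = 2.230 mV.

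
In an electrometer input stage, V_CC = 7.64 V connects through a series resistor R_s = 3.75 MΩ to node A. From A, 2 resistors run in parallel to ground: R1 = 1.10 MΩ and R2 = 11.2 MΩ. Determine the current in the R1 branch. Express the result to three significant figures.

Combine the parallel branches: R_p = (1/1.10 + 1/11.2)⁻¹ = 1.002 MΩ.
V_A by voltage divider: V_A = 7.64 × 1.002/(3.75 + 1.002) = 1.610 V.
Branch current I = V_A/R1 = 1.610/1.10 = 1.464 µA.

I ≈ 1.46 µA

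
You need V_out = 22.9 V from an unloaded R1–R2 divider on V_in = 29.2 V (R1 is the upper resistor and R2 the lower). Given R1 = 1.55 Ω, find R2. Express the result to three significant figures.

R2 ≈ 5.63 Ω

Required fraction k = V_out/V_in = 0.7842.
So R2 = R1 · V_out/(V_in − V_out) = 1.55 × 22.9/(29.2 − 22.9) = 1.55 × 3.635 = 5.634 Ω.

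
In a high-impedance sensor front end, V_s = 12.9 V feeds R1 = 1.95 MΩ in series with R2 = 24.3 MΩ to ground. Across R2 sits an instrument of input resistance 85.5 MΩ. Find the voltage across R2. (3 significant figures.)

The load sits in parallel with R2, giving an effective lower resistance R2' = R2·R_L/(R2+R_L) = 18.92 MΩ.
Now apply the divider: V_out = 12.9 × 0.9066 = 11.69 V.

V_out ≈ 11.7 V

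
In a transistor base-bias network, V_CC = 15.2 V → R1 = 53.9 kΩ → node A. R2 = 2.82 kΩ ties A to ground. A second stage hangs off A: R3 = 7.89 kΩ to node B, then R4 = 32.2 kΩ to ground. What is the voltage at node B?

Looking into the second stage from A: R3 + R4 = 40.09 kΩ appears in parallel with R2.
R2 ‖ (R3+R4) = 2.635 kΩ.
V_A = 15.2 × 2.635/(53.9 + 2.635) = 0.7084 V.
V_B = V_A × 0.8032 = 0.5690 V.

V_B ≈ 0.569 V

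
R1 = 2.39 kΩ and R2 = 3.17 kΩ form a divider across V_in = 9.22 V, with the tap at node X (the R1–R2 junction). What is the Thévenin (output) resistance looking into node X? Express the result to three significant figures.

Looking into X with the source shorted: R_th = R1·R2/(R1+R2) = 2.390 × 3.17/5.560 = 1.363 kΩ.

R_th ≈ 1.36 kΩ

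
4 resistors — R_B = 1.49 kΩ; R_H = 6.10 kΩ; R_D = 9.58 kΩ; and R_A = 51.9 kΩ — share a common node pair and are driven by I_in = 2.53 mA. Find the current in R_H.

I ≈ 0.433 mA

ΣG = 1/1.49 + 1/6.10 + 1/9.58 + 1/51.9 = 0.9587.
R_H takes the fraction G_k/ΣG = 0.1639/0.9587 = 0.1710, so I = 2.53 × 0.1710 = 0.4326 mA.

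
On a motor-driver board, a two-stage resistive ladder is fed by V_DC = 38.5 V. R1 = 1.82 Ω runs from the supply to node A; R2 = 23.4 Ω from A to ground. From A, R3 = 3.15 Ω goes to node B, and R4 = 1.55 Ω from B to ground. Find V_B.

V_B ≈ 8.67 V

Looking into the second stage from A: R3 + R4 = 4.700 Ω appears in parallel with R2.
Effective lower resistance at A: R2 ‖ 4.700 = 3.914 Ω.
First divider: V_A = V_DC · 3.914/(1.82 + 3.914) = 26.28 V.
Stage 2 is unloaded, so V_B = V_A · R4/(R3+R4) = 26.28 × 1.55/4.700 = 8.667 V.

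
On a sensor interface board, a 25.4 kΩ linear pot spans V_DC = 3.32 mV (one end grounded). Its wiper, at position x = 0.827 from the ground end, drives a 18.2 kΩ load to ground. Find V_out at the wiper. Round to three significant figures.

Split the track: R_lower = x·R_p = 21.01 kΩ, R_upper = (1−x)·R_p = 4.394 kΩ.
R_L loads the lower segment: effective lower R = 9.751 kΩ.
V_out = 3.32 × 9.751/(4.394 + 9.751) = 2.289 mV.

V_out ≈ 2.29 mV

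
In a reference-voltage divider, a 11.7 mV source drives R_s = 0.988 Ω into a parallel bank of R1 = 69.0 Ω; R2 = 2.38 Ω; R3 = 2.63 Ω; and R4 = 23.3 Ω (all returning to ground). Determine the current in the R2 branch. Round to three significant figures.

Equivalent of the parallel group: R_p = 1.166 Ω.
V_A by voltage divider: V_A = 11.7 × 1.166/(0.988 + 1.166) = 6.333 mV.
Branch current I = V_A/R2 = 6.333/2.38 = 2.661 mA.
(Check via current divider: I_total = 5.432 mA; share G_k/ΣG = 0.4898 → same result.)

I ≈ 2.66 mA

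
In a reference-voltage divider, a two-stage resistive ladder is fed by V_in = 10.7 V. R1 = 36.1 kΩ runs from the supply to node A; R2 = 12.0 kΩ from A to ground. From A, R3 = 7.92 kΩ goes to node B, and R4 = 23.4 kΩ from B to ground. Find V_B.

V_B ≈ 1.55 V

The second stage (R3 + R4 = 31.32 kΩ) loads node A in parallel with R2.
R2 ‖ (R3+R4) = 8.676 kΩ.
So V_A = 10.7 × 0.1938 = 2.073 V.
Stage 2 is unloaded, so V_B = V_A · R4/(R3+R4) = 2.073 × 23.4/31.32 = 1.549 V.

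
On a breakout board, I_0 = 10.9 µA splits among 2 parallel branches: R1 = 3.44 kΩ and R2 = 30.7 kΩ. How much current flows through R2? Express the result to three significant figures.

For two parallel branches, I_k = I_0 · (other R)/(sum of R).
So I = 10.9 × 3.44/34.14 = 1.098 µA.

I ≈ 1.10 µA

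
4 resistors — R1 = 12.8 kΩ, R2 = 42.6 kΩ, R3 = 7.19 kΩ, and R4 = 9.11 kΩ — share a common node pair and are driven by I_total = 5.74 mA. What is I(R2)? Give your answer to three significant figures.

I ≈ 0.384 mA

ΣG = 1/12.8 + 1/42.6 + 1/7.19 + 1/9.11 = 0.3505.
R2 takes the fraction G_k/ΣG = 0.02347/0.3505 = 0.06698, so I = 5.74 × 0.06698 = 0.3845 mA.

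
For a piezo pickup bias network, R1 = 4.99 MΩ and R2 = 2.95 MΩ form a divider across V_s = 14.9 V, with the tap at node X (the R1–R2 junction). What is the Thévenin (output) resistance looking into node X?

R_th ≈ 1.85 MΩ

Zeroing V_s shorts the top of R1 to ground, so R_th = R1 ‖ R2 = 1.854 MΩ.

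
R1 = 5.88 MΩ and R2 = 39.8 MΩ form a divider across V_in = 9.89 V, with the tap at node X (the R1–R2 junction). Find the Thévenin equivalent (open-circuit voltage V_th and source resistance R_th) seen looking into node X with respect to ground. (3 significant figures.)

V_th is the unloaded tap voltage: V_in · R2/(R1+R2) = 9.89 × 0.8713 = 8.617 V.
Looking into X with the source shorted: R_th = R1·R2/(R1+R2) = 5.880 × 39.8/45.68 = 5.123 MΩ.

V_th ≈ 8.62 V, R_th ≈ 5.12 MΩ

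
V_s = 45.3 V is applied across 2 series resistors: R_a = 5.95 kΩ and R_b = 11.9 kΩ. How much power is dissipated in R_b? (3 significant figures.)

P ≈ 76.6 mW

Series current I = V_s/ΣR = 45.3/17.85 = 2.538 mA.
V(R_b) = I·R = 30.20 V; P = V·I = 30.20 × 2.538 = 76.64 mW.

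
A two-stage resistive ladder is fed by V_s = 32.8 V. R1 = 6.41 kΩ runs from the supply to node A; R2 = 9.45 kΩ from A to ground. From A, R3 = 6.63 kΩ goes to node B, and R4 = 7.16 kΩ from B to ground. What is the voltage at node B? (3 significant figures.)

Looking into the second stage from A: R3 + R4 = 13.79 kΩ appears in parallel with R2.
R2 ‖ (R3+R4) = 5.607 kΩ.
So V_A = 32.8 × 0.4666 = 15.30 V.
Stage 2 is unloaded, so V_B = V_A · R4/(R3+R4) = 15.30 × 7.16/13.79 = 7.946 V.

V_B ≈ 7.95 V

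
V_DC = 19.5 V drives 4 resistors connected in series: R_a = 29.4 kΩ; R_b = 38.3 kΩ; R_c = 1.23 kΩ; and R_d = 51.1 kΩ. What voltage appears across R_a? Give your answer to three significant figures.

Series total: ΣR = 29.4 + 38.3 + 1.23 + 51.1 = 120.0 kΩ.
By the voltage-divider rule, V = 19.5 × 29.40/120.0 = 4.776 V.

V ≈ 4.78 V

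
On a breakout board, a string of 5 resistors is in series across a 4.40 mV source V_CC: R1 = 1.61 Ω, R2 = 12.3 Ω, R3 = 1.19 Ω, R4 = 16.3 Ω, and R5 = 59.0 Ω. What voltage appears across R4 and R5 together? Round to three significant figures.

V ≈ 3.67 mV

Series total: ΣR = 1.61 + 12.3 + 1.19 + 16.3 + 59.0 = 90.40 Ω.
R_{R4..R5} = 16.3 + 59.0 = 75.30 Ω.
Voltage divider: V = V_CC · (75.30 / 90.40) = 4.40 × 0.8330 = 3.665 mV.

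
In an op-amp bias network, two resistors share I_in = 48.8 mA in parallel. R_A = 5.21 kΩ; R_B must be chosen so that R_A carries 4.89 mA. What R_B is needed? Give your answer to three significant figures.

Two-branch current divider: I_A = I_in · R_B/(R_A + R_B).
4.89/48.8 = R_B/(R_A + R_B) → R_B = R_A · (0.1002)/(1 − 0.1002) = 5.21 × 0.1114 = 0.5802 kΩ.

R_B ≈ 0.580 kΩ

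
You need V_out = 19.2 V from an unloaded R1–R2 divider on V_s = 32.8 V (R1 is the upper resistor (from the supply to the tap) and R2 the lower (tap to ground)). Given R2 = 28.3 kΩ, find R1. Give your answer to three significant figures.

The divider ratio is R2/(R1+R2) = 19.2/32.8 = 0.5854.
So R1 = R2 · (V_s/V_out − 1) = 28.3 × (32.8/19.2 − 1) = 28.3 × 0.7083 = 20.05 kΩ.

R1 ≈ 20.0 kΩ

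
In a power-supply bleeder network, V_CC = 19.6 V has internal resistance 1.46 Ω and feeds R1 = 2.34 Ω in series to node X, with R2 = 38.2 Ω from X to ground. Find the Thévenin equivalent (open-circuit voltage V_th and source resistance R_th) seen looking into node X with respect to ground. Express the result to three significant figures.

V_th ≈ 17.8 V, R_th ≈ 3.46 Ω

R1' = 1.46 + 2.34 = 3.800 Ω (source resistance + R1).
V_th is the unloaded tap voltage: V_CC · R2/(R1'+R2) = 19.6 × 0.9095 = 17.83 V.
With V_CC suppressed (replaced by a short), R_th = R1' ‖ R2 = (3.800 × 38.2)/(3.800 + 38.2) = 3.456 Ω.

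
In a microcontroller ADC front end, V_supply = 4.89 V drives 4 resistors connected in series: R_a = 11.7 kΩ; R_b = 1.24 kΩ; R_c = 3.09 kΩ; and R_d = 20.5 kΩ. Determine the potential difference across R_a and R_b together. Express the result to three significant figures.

V ≈ 1.73 V

Series total: ΣR = 11.7 + 1.24 + 3.09 + 20.5 = 36.53 kΩ.
R_{R_a..R_b} = 11.7 + 1.24 = 12.94 kΩ.
V = V_supply · R/ΣR = 4.89 × 0.3542 = 1.732 V.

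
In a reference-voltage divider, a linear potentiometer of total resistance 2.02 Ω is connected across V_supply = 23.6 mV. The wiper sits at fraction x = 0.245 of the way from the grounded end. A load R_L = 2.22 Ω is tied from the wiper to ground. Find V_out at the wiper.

Lower segment x·R_p = 0.4949 Ω; upper segment (1−x)·R_p = 1.525 Ω.
Lower segment in parallel with the load: 0.4949 ‖ 2.22 = 0.4047 Ω.
Loaded-divider output: V_out = 23.6 × 0.2097 = 4.949 mV.
(Unloaded: V_out = x·V_supply = 5.78 mV.)

V_out ≈ 4.95 mV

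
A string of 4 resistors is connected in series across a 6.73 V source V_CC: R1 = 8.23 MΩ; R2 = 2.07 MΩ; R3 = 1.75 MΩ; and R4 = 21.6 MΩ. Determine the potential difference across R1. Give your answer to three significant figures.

V ≈ 1.65 V

ΣR = 8.23 + 2.07 + 1.75 + 21.6 = 33.65 MΩ.
By the voltage-divider rule, V = 6.73 × 8.230/33.65 = 1.646 V.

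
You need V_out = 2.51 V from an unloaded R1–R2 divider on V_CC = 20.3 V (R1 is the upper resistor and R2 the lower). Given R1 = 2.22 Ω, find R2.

The divider ratio is R2/(R1+R2) = 2.51/20.3 = 0.1236.
Rearranging, R2 = R1·k/(1−k) = 2.22 × 0.1411 = 0.3132 Ω.

R2 ≈ 0.313 Ω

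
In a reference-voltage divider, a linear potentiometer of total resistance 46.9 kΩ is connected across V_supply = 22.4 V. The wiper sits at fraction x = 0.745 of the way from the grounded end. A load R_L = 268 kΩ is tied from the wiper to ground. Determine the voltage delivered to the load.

V_out ≈ 16.2 V

Split the track: R_lower = x·R_p = 34.94 kΩ, R_upper = (1−x)·R_p = 11.96 kΩ.
(x·R_p) ‖ R_L = 30.91 kΩ.
V_out = 22.4 × 30.91/(11.96 + 30.91) = 16.15 V.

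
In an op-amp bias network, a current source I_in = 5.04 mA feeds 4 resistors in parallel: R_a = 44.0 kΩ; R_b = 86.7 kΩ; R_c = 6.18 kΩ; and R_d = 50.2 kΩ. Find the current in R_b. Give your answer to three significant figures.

ΣG = 1/44.0 + 1/86.7 + 1/6.18 + 1/50.2 = 0.2160.
Current divider: I(R_b) = I_in · G_k/ΣG = 5.04 × (0.01153/0.2160) = 5.04 × 0.05340 = 0.2691 mA.

I ≈ 0.269 mA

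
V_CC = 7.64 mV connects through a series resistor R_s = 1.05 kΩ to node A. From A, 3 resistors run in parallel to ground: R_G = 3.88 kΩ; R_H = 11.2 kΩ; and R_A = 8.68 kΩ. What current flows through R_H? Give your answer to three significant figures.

I ≈ 0.459 µA

Equivalent of the parallel group: R_p = 2.163 kΩ.
V_A by voltage divider: V_A = 7.64 × 2.163/(1.05 + 2.163) = 5.144 mV.
Branch current I = V_A/R_H = 5.144/11.2 = 0.4593 µA.
(Check via current divider: I_total = 2.378 µA; share G_k/ΣG = 0.1932 → same result.)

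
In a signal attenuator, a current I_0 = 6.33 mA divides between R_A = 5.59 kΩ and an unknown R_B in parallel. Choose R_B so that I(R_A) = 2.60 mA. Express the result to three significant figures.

In a two-way split, I_A/I_0 = R_B/(R_A + R_B).
With f = 0.4107, R_B = R_A · f/(1−f) = 5.59 × 0.6971 = 3.897 kΩ.

R_B ≈ 3.90 kΩ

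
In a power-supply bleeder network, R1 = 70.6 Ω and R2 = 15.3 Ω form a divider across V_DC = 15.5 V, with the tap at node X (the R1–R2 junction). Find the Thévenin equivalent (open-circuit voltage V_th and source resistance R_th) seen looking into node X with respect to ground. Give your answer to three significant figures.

V_th is the unloaded tap voltage: V_DC · R2/(R1+R2) = 15.5 × 0.1781 = 2.761 V.
With V_DC suppressed (replaced by a short), R_th = R1 ‖ R2 = (70.60 × 15.3)/(70.60 + 15.3) = 12.57 Ω.

V_th ≈ 2.76 V, R_th ≈ 12.6 Ω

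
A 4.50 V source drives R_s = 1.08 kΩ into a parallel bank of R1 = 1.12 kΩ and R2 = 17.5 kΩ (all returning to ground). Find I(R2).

I ≈ 0.127 mA

Combine the parallel branches: R_p = (1/1.12 + 1/17.5)⁻¹ = 1.053 kΩ.
V_A by voltage divider: V_A = 4.50 × 1.053/(1.08 + 1.053) = 2.221 V.
I(R2) = V_A / R2 = 2.221/17.5 = 0.1269 mA.
(Equivalently: I_total = 2.110 mA, then current-divider fraction G_k/ΣG = 0.06015.)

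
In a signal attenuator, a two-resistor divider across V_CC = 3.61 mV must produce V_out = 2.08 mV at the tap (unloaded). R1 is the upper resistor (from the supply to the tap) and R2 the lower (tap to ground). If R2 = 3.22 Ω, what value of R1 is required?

Required fraction k = V_out/V_CC = 0.5762.
Rearranging, R1 = R2·(1−k)/k = 3.22 × 0.7356 = 2.369 Ω.

R1 ≈ 2.37 Ω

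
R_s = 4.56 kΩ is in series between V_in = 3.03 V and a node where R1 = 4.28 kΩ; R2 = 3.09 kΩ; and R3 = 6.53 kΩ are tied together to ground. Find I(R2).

Parallel bank: R_p = 1/(1/4.28 + 1/3.09 + 1/6.53) = 1.408 kΩ.
V_A = 3.03 × 1.408/5.968 = 0.7147 V.
I(R2) = V_A / R2 = 0.7147/3.09 = 0.2313 mA.

I ≈ 0.231 mA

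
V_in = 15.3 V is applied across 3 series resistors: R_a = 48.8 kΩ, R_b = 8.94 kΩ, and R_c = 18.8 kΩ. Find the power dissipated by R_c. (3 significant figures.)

Series current I = V_in/ΣR = 15.3/76.54 = 0.1999 mA.
P(R_c) = I²·R_c = (0.1999)² × 18.8 = 0.7512 mW.

P ≈ 0.751 mW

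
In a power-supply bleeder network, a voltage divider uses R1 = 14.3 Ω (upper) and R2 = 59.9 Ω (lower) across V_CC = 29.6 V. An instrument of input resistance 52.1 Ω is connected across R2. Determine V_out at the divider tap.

R2 ‖ R_L = (59.9 × 52.1)/(59.9 + 52.1) = 27.86 Ω.
Then V_out = V_CC · R2'/(R1 + R2') = 29.6 × 27.86/42.16 = 19.56 V.

V_out ≈ 19.6 V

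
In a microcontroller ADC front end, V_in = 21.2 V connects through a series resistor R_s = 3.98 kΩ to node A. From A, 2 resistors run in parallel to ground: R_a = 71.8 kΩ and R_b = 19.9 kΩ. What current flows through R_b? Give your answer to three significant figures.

I ≈ 0.849 mA

Equivalent of the parallel group: R_p = 15.58 kΩ.
Node voltage V_A = V_in · R_p/(R_s + R_p) = 21.2 × 0.7965 = 16.89 V.
I(R_b) = V_A / R_b = 16.89/19.9 = 0.8486 mA.
(Check via current divider: I_total = 1.084 mA; share G_k/ΣG = 0.7830 → same result.)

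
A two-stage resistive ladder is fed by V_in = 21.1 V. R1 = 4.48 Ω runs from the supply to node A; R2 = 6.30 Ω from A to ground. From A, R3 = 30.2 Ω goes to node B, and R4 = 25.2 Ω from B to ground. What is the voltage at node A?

Node A sees R2 in parallel with the series input of stage 2, R3 + R4 = 55.40 Ω.
Effective lower resistance at A: R2 ‖ 55.40 = 5.657 Ω.
So V_A = 21.1 × 0.5580 = 11.77 V.

V_A ≈ 11.8 V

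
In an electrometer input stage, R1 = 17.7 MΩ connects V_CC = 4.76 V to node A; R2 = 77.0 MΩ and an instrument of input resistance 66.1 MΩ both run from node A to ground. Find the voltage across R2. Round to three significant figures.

V_out ≈ 3.18 V

R2 ‖ R_L = (77.0 × 66.1)/(77.0 + 66.1) = 35.57 MΩ.
Then V_out = V_CC · R2'/(R1 + R2') = 4.76 × 35.57/53.27 = 3.178 V.
(Unloaded it would be 3.87 V; the load pulls it down.)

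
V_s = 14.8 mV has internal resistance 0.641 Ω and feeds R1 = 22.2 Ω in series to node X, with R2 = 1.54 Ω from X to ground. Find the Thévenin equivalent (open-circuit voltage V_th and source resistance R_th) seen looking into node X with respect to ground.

R1' = 0.641 + 22.2 = 22.84 Ω (source resistance + R1).
With X open, the divider is unloaded: V_th = 14.8 × 1.54/24.38 = 0.9348 mV.
With V_s suppressed (replaced by a short), R_th = R1' ‖ R2 = (22.84 × 1.54)/(22.84 + 1.54) = 1.443 Ω.

V_th ≈ 0.935 mV, R_th ≈ 1.44 Ω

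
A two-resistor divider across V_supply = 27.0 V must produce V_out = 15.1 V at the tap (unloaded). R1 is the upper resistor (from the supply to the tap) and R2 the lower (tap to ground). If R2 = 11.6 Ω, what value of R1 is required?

Required fraction k = V_out/V_supply = 0.5593.
Rearranging, R1 = R2·(1−k)/k = 11.6 × 0.7881 = 9.142 Ω.

R1 ≈ 9.14 Ω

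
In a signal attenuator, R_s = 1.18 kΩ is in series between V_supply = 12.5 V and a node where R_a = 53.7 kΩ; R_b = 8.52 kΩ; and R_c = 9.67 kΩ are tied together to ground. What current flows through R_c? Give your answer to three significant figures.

I ≈ 1.01 mA

Equivalent of the parallel group: R_p = 4.177 kΩ.
V_A = 12.5 × 4.177/5.357 = 9.747 V.
Branch current I = V_A/R_c = 9.747/9.67 = 1.008 mA.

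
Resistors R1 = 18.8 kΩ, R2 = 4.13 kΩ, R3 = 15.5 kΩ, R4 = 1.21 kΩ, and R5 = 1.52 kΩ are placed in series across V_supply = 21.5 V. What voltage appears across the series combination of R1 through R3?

Total series resistance ΣR = 18.8 + 4.13 + 15.5 + 1.21 + 1.52 = 41.16 kΩ.
R_{R1..R3} = 18.8 + 4.13 + 15.5 = 38.43 kΩ.
By the voltage-divider rule, V = 21.5 × 38.43/41.16 = 20.07 V.

V ≈ 20.1 V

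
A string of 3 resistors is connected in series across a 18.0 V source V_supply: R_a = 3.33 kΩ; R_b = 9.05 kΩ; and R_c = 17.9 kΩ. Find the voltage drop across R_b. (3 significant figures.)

V ≈ 5.38 V

Total series resistance ΣR = 3.33 + 9.05 + 17.9 = 30.28 kΩ.
Voltage divider: V = V_supply · (9.050 / 30.28) = 18.0 × 0.2989 = 5.380 V.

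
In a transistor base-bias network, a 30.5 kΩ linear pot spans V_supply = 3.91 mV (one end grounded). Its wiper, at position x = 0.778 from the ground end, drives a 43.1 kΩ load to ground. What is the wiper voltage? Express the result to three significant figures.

Split the track: R_lower = x·R_p = 23.73 kΩ, R_upper = (1−x)·R_p = 6.771 kΩ.
Lower segment in parallel with the load: 23.73 ‖ 43.1 = 15.30 kΩ.
V_out = 3.91 × 15.30/(6.771 + 15.30) = 2.711 mV.
(Unloaded: V_out = x·V_supply = 3.04 mV.)

V_out ≈ 2.71 mV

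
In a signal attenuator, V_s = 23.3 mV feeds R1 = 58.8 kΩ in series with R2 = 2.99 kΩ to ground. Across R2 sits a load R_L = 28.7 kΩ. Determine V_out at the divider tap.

V_out ≈ 1.03 mV

R2 ‖ R_L = (2.99 × 28.7)/(2.99 + 28.7) = 2.708 kΩ.
Voltage divider with the loaded lower leg: V_out = 23.3 × 2.708/(58.8 + 2.708) = 23.3 × 0.04403 = 1.026 mV.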